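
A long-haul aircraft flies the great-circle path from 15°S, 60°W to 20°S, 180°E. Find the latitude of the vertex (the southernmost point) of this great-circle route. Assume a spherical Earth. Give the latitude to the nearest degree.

The great circle lies in the plane with unit normal n̂ = (p₁ × p₂)/|p₁ × p₂|.
Here n̂_z ≈ -0.844; the vertex latitude is φ_max = arccos|n̂_z| ≈ 32.4°.
Check via Clairaut: cos φ_max = |cos φ₁| · sin C = cos(15.0°)·sin(119.0°) ≈ 0.844, again giving ≈ 32.4°.

≈ 32°S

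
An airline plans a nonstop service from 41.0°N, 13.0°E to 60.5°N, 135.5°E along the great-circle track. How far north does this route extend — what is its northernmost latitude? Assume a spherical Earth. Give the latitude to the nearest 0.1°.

≈ 70.3°N

The great circle lies in the plane with unit normal n̂ = (p₁ × p₂)/|p₁ × p₂|.
Here n̂_z ≈ +0.338; the vertex latitude is φ_max = arccos|n̂_z| ≈ 70.3°.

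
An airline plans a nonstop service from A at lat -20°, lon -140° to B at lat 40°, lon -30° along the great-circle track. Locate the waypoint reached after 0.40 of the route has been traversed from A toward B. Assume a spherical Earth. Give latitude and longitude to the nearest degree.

≈ lat 10°, lon -103°

Convert each endpoint to a unit vector on the sphere (x = cos φ cos λ, y = cos φ sin λ, z = sin φ).
The central angle between the endpoints is δ = arccos(p₁·p₂) ≈ 2.056 rad (117.8°).
Interpolate at f = 0.40 with slerp weights a = sin((1−f)δ)/sin δ ≈ 1.067, b = sin(fδ)/sin δ ≈ 0.828.
p = a·p₁ + b·p₂ ≈ (-0.218, -0.961, 0.168); φ = arcsin(p_z) ≈ 9.64°, λ = atan2(p_y, p_x) ≈ -102.80°.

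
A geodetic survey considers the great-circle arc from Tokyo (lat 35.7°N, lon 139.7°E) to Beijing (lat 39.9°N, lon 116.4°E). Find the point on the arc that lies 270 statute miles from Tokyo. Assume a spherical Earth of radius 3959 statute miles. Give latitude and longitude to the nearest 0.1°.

Convert each endpoint to a unit vector on the sphere (x = cos φ cos λ, y = cos φ sin λ, z = sin φ).
The central angle between the endpoints is δ = arccos(p₁·p₂) ≈ 0.329 rad (18.8°). The total great-circle distance is δ·R ≈ 0.329 × 3959 ≈ 1301 mi, so the target fraction is f = 270/1301 ≈ 0.208.
Interpolate at f ≈ 0.208 with slerp weights a = sin((1−f)δ)/sin δ ≈ 0.798, b = sin(fδ)/sin δ ≈ 0.211.
p = a·p₁ + b·p₂ ≈ (-0.566, 0.564, 0.601); φ = arcsin(p_z) ≈ 36.94°, λ = atan2(p_y, p_x) ≈ 135.10°.

≈ lat 36.9°N, lon 135.1°E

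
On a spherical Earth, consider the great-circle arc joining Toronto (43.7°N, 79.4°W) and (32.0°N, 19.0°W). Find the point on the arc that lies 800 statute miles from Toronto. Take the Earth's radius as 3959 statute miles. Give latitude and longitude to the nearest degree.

Convert each endpoint to a unit vector on the sphere (x = cos φ cos λ, y = cos φ sin λ, z = sin φ).
The central angle between the endpoints is δ = arccos(p₁·p₂) ≈ 0.838 rad (48.0°). The total great-circle distance is δ·R ≈ 0.838 × 3959 ≈ 3318 mi, so the target fraction is f = 800/3318 ≈ 0.241.
Interpolate at f ≈ 0.241 with slerp weights a = sin((1−f)δ)/sin δ ≈ 0.799, b = sin(fδ)/sin δ ≈ 0.270.
p = a·p₁ + b·p₂ ≈ (0.323, -0.642, 0.695); φ = arcsin(p_z) ≈ 44.04°, λ = atan2(p_y, p_x) ≈ -63.32°.

≈ (44°N, 63°W)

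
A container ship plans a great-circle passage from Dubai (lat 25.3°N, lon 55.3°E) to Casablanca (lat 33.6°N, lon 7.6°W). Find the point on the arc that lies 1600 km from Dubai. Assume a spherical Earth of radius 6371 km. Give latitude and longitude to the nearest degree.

The haversine formula gives a central angle δ ≈ 0.953 rad (54.6°) between the endpoints. The total great-circle distance is δ·R ≈ 0.953 × 6371 ≈ 6069 km, so the target fraction is f = 1600/6069 ≈ 0.264.
Interpolate at f ≈ 0.264 with slerp weights a = sin((1−f)δ)/sin δ ≈ 0.792, b = sin(fδ)/sin δ ≈ 0.305.
p = a·p₁ + b·p₂ ≈ (0.659, 0.555, 0.507); φ = arcsin(p_z) ≈ 30.48°, λ = atan2(p_y, p_x) ≈ 40.09°.

≈ lat 30°N, lon 40°E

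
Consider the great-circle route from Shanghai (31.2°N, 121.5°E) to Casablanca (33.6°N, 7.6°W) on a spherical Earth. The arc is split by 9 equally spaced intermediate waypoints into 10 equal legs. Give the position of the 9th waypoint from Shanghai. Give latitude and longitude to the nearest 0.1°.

≈ 40.6°N, 1.2°E

Convert each endpoint to a unit vector on the sphere (x = cos φ cos λ, y = cos φ sin λ, z = sin φ).
The central angle between the endpoints is δ = arccos(p₁·p₂) ≈ 1.734 rad (99.4°).
Interpolate at f = 9/10 with slerp weights a = sin((1−f)δ)/sin δ ≈ 0.175, b = sin(fδ)/sin δ ≈ 1.013.
p = a·p₁ + b·p₂ ≈ (0.759, 0.016, 0.651); φ = arcsin(p_z) ≈ 40.65°, λ = atan2(p_y, p_x) ≈ 1.20°.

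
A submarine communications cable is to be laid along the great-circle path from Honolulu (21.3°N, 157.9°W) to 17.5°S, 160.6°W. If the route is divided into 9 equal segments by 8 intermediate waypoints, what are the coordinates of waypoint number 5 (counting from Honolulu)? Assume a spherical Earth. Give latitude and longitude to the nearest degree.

The haversine formula gives a central angle δ ≈ 0.679 rad (38.9°) between the endpoints.
Interpolate at f = 5/9 with slerp weights a = sin((1−f)δ)/sin δ ≈ 0.473, b = sin(fδ)/sin δ ≈ 0.586.
p = a·p₁ + b·p₂ ≈ (-0.936, -0.352, -0.004); φ = arcsin(p_z) ≈ -0.26°, λ = atan2(p_y, p_x) ≈ -159.41°.

≈ 0°N, 159°W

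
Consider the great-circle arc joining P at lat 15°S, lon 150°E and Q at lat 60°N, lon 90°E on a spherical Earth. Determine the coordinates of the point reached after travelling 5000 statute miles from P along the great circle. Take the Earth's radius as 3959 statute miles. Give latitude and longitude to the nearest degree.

Write both endpoints as unit vectors p₁, p₂ with components (cos φ cos λ, cos φ sin λ, sin φ).
The central angle between the endpoints is δ = arccos(p₁·p₂) ≈ 1.553 rad (89.0°). The total great-circle distance is δ·R ≈ 1.553 × 3959 ≈ 6150 mi, so the target fraction is f = 5000/6150 ≈ 0.813.
Interpolate at f ≈ 0.813 with slerp weights a = sin((1−f)δ)/sin δ ≈ 0.286, b = sin(fδ)/sin δ ≈ 0.953.
p = a·p₁ + b·p₂ ≈ (-0.240, 0.615, 0.751); φ = arcsin(p_z) ≈ 48.70°, λ = atan2(p_y, p_x) ≈ 111.29°.

≈ lat 49°N, lon 111°E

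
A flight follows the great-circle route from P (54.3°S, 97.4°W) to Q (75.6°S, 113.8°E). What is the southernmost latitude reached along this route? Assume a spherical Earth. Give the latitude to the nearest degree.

The great circle lies in the plane with unit normal n̂ = (p₁ × p₂)/|p₁ × p₂|.
Here n̂_z ≈ -0.100; the vertex latitude is φ_max = arccos|n̂_z| ≈ 84.2°.
Check via Clairaut: cos φ_max = |cos φ₁| · sin C = cos(54.3°)·sin(170.1°) ≈ 0.100, again giving ≈ 84.2°.

≈ 84°S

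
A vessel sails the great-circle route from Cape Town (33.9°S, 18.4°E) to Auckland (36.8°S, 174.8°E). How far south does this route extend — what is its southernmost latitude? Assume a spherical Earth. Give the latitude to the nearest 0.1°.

≈ 73.9°S

The great circle lies in the plane with unit normal n̂ = (p₁ × p₂)/|p₁ × p₂|.
Here n̂_z ≈ +0.277; the vertex latitude is φ_max = arccos|n̂_z| ≈ 73.9°.
Check via Clairaut: cos φ_max = |cos φ₁| · sin C = cos(33.9°)·sin(160.5°) ≈ 0.277, again giving ≈ 73.9°.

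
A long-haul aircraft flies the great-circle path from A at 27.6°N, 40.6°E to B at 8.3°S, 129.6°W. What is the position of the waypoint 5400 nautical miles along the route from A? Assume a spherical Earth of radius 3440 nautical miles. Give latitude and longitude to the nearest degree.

≈ 52°N, 91°W

Convert each endpoint to a unit vector on the sphere (x = cos φ cos λ, y = cos φ sin λ, z = sin φ).
The central angle between the endpoints is δ = arccos(p₁·p₂) ≈ 2.768 rad (158.6°). The total great-circle distance is δ·R ≈ 2.768 × 3440 ≈ 9522 nmi, so the target fraction is f = 5400/9522 ≈ 0.567.
Interpolate at f ≈ 0.567 with slerp weights a = sin((1−f)δ)/sin δ ≈ 2.552, b = sin(fδ)/sin δ ≈ 2.740.
p = a·p₁ + b·p₂ ≈ (-0.011, -0.617, 0.787); φ = arcsin(p_z) ≈ 51.88°, λ = atan2(p_y, p_x) ≈ -91.03°.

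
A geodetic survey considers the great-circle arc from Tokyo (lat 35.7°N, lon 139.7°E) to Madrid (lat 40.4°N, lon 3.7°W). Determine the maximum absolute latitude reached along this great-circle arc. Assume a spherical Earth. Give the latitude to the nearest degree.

The great circle lies in the plane with unit normal n̂ = (p₁ × p₂)/|p₁ × p₂|.
Here n̂_z ≈ -0.371; the vertex latitude is φ_max = arccos|n̂_z| ≈ 68.2°.
Check via Clairaut: cos φ_max = |cos φ₁| · sin C = cos(35.7°)·sin(27.2°) ≈ 0.371, again giving ≈ 68.2°.

≈ 68°N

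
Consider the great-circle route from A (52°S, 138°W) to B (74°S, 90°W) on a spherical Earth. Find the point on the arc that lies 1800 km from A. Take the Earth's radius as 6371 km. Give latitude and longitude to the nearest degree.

Convert each endpoint to a unit vector on the sphere (x = cos φ cos λ, y = cos φ sin λ, z = sin φ).
The central angle between the endpoints is δ = arccos(p₁·p₂) ≈ 0.513 rad (29.4°). The total great-circle distance is δ·R ≈ 0.513 × 6371 ≈ 3271 km, so the target fraction is f = 1800/3271 ≈ 0.550.
Interpolate at f ≈ 0.550 with slerp weights a = sin((1−f)δ)/sin δ ≈ 0.466, b = sin(fδ)/sin δ ≈ 0.568.
p = a·p₁ + b·p₂ ≈ (-0.213, -0.348, -0.913); φ = arcsin(p_z) ≈ -65.89°, λ = atan2(p_y, p_x) ≈ -121.46°.

≈ (66°S, 121°W)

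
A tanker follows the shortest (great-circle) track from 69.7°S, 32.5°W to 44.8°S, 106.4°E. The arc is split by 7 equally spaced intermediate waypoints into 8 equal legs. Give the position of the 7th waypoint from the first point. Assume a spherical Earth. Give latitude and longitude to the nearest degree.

≈ 52°S, 103°E

Convert each endpoint to a unit vector on the sphere (x = cos φ cos λ, y = cos φ sin λ, z = sin φ).
The central angle between the endpoints is δ = arccos(p₁·p₂) ≈ 1.075 rad (61.6°).
Interpolate at f = 7/8 with slerp weights a = sin((1−f)δ)/sin δ ≈ 0.152, b = sin(fδ)/sin δ ≈ 0.919.
p = a·p₁ + b·p₂ ≈ (-0.139, 0.597, -0.790); φ = arcsin(p_z) ≈ -52.20°, λ = atan2(p_y, p_x) ≈ 103.15°.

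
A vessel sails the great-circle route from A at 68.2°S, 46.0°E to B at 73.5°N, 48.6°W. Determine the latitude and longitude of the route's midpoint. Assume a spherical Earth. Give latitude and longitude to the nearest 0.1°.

Convert each endpoint to a unit vector on the sphere (x = cos φ cos λ, y = cos φ sin λ, z = sin φ).
The central angle between the endpoints is δ = arccos(p₁·p₂) ≈ 2.688 rad (154.0°).
Interpolate at f = 1/2 with slerp weights a = sin((1−f)δ)/sin δ ≈ 2.222, b = sin(fδ)/sin δ ≈ 2.222.
p = a·p₁ + b·p₂ ≈ (0.990, 0.120, 0.067); φ = arcsin(p_z) ≈ 3.86°, λ = atan2(p_y, p_x) ≈ 6.92°.

≈ 3.9°N, 6.9°E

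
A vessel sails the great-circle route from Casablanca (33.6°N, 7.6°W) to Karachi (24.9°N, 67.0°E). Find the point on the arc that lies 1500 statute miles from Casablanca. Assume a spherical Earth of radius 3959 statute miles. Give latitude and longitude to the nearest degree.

≈ (36°N, 19°E)

Write both endpoints as unit vectors p₁, p₂ with components (cos φ cos λ, cos φ sin λ, sin φ).
The central angle between the endpoints is δ = arccos(p₁·p₂) ≈ 1.122 rad (64.3°). The total great-circle distance is δ·R ≈ 1.122 × 3959 ≈ 4443 mi, so the target fraction is f = 1500/4443 ≈ 0.338.
Interpolate at f ≈ 0.338 with slerp weights a = sin((1−f)δ)/sin δ ≈ 0.751, b = sin(fδ)/sin δ ≈ 0.410.
p = a·p₁ + b·p₂ ≈ (0.766, 0.260, 0.588); φ = arcsin(p_z) ≈ 36.05°, λ = atan2(p_y, p_x) ≈ 18.76°.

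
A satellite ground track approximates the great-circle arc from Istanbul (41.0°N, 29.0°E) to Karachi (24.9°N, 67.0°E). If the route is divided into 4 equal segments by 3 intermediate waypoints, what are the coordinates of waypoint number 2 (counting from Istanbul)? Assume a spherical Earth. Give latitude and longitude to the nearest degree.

≈ 34°N, 50°E

Convert each endpoint to a unit vector on the sphere (x = cos φ cos λ, y = cos φ sin λ, z = sin φ).
The central angle between the endpoints is δ = arccos(p₁·p₂) ≈ 0.617 rad (35.3°).
Interpolate at f = 2/4 with slerp weights a = sin((1−f)δ)/sin δ ≈ 0.525, b = sin(fδ)/sin δ ≈ 0.525.
p = a·p₁ + b·p₂ ≈ (0.532, 0.630, 0.565); φ = arcsin(p_z) ≈ 34.42°, λ = atan2(p_y, p_x) ≈ 49.81°.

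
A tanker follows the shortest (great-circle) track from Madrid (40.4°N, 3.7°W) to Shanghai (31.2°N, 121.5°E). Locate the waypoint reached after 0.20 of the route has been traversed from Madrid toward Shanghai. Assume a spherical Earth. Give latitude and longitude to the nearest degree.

Write both endpoints as unit vectors p₁, p₂ with components (cos φ cos λ, cos φ sin λ, sin φ).
The central angle between the endpoints is δ = arccos(p₁·p₂) ≈ 1.611 rad (92.3°).
Interpolate at f = 0.20 with slerp weights a = sin((1−f)δ)/sin δ ≈ 0.961, b = sin(fδ)/sin δ ≈ 0.317.
p = a·p₁ + b·p₂ ≈ (0.589, 0.184, 0.787); φ = arcsin(p_z) ≈ 51.91°, λ = atan2(p_y, p_x) ≈ 17.34°.

≈ 52°N, 17°E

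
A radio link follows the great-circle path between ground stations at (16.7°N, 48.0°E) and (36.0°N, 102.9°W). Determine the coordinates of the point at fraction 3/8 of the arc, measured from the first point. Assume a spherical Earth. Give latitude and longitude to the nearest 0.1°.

≈ (53.8°N, 14.7°E)

Write both endpoints as unit vectors p₁, p₂ with components (cos φ cos λ, cos φ sin λ, sin φ).
The central angle between the endpoints is δ = arccos(p₁·p₂) ≈ 2.104 rad (120.5°).
Interpolate at f = 3/8 with slerp weights a = sin((1−f)δ)/sin δ ≈ 1.123, b = sin(fδ)/sin δ ≈ 0.824.
p = a·p₁ + b·p₂ ≈ (0.571, 0.150, 0.807); φ = arcsin(p_z) ≈ 53.81°, λ = atan2(p_y, p_x) ≈ 14.70°.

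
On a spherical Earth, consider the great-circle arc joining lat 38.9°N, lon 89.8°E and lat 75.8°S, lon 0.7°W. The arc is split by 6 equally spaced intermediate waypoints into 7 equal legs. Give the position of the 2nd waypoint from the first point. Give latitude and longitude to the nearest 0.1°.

Convert each endpoint to a unit vector on the sphere (x = cos φ cos λ, y = cos φ sin λ, z = sin φ).
The central angle between the endpoints is δ = arccos(p₁·p₂) ≈ 2.227 rad (127.6°).
Interpolate at f = 2/7 with slerp weights a = sin((1−f)δ)/sin δ ≈ 1.262, b = sin(fδ)/sin δ ≈ 0.750.
p = a·p₁ + b·p₂ ≈ (0.187, 0.980, 0.065); φ = arcsin(p_z) ≈ 3.74°, λ = atan2(p_y, p_x) ≈ 79.17°.

≈ lat 3.7°N, lon 79.2°E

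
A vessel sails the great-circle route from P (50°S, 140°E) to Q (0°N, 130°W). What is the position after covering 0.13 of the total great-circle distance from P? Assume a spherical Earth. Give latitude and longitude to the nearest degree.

≈ (49°S, 158°E)

Write both endpoints as unit vectors p₁, p₂ with components (cos φ cos λ, cos φ sin λ, sin φ).
The central angle between the endpoints is δ = arccos(p₁·p₂) ≈ 1.571 rad (90.0°).
Interpolate at f = 0.13 with slerp weights a = sin((1−f)δ)/sin δ ≈ 0.979, b = sin(fδ)/sin δ ≈ 0.203.
p = a·p₁ + b·p₂ ≈ (-0.613, 0.249, -0.750); φ = arcsin(p_z) ≈ -48.60°, λ = atan2(p_y, p_x) ≈ 157.86°.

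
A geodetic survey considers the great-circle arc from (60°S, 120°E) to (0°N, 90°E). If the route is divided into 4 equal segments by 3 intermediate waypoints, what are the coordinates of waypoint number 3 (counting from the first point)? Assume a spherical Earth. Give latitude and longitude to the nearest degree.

≈ (15°S, 95°E)

Write both endpoints as unit vectors p₁, p₂ with components (cos φ cos λ, cos φ sin λ, sin φ).
The central angle between the endpoints is δ = arccos(p₁·p₂) ≈ 1.123 rad (64.3°).
Interpolate at f = 3/4 with slerp weights a = sin((1−f)δ)/sin δ ≈ 0.307, b = sin(fδ)/sin δ ≈ 0.828.
p = a·p₁ + b·p₂ ≈ (-0.077, 0.961, -0.266); φ = arcsin(p_z) ≈ -15.44°, λ = atan2(p_y, p_x) ≈ 94.57°.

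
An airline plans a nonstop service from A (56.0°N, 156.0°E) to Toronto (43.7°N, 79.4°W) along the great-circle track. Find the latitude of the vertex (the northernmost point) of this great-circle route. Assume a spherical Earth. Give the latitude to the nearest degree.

The great circle lies in the plane with unit normal n̂ = (p₁ × p₂)/|p₁ × p₂|.
Here n̂_z ≈ +0.354; the vertex latitude is φ_max = arccos|n̂_z| ≈ 69.2°.

≈ 69°N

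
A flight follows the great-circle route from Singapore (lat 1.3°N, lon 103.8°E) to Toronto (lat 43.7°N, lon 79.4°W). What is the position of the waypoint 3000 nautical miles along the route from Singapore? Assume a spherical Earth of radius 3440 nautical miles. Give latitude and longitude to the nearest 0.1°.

≈ lat 51.2°N, lon 107.8°E

Convert each endpoint to a unit vector on the sphere (x = cos φ cos λ, y = cos φ sin λ, z = sin φ).
The central angle between the endpoints is δ = arccos(p₁·p₂) ≈ 2.355 rad (134.9°). The total great-circle distance is δ·R ≈ 2.355 × 3440 ≈ 8100 nmi, so the target fraction is f = 3000/8100 ≈ 0.370.
Interpolate at f ≈ 0.370 with slerp weights a = sin((1−f)δ)/sin δ ≈ 1.406, b = sin(fδ)/sin δ ≈ 1.081.
p = a·p₁ + b·p₂ ≈ (-0.192, 0.597, 0.779); φ = arcsin(p_z) ≈ 51.15°, λ = atan2(p_y, p_x) ≈ 107.79°.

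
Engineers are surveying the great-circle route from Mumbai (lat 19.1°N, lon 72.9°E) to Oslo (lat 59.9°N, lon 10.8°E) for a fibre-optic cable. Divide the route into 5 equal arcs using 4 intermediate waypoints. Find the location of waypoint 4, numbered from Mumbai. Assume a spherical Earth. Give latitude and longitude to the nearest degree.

Write both endpoints as unit vectors p₁, p₂ with components (cos φ cos λ, cos φ sin λ, sin φ).
The central angle between the endpoints is δ = arccos(p₁·p₂) ≈ 1.042 rad (59.7°).
Interpolate at f = 4/5 with slerp weights a = sin((1−f)δ)/sin δ ≈ 0.240, b = sin(fδ)/sin δ ≈ 0.857.
p = a·p₁ + b·p₂ ≈ (0.489, 0.297, 0.820); φ = arcsin(p_z) ≈ 55.10°, λ = atan2(p_y, p_x) ≈ 31.27°.

≈ lat 55°N, lon 31°E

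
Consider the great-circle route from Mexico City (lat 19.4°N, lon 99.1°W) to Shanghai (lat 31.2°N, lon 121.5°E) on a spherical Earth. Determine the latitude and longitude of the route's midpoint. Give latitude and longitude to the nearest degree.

The haversine formula gives a central angle δ ≈ 2.027 rad (116.1°) between the endpoints.
Interpolate at f = 1/2 with slerp weights a = sin((1−f)δ)/sin δ ≈ 0.945, b = sin(fδ)/sin δ ≈ 0.945.
p = a·p₁ + b·p₂ ≈ (-0.564, -0.191, 0.804); φ = arcsin(p_z) ≈ 53.49°, λ = atan2(p_y, p_x) ≈ -161.28°.

≈ lat 53°N, lon 161°W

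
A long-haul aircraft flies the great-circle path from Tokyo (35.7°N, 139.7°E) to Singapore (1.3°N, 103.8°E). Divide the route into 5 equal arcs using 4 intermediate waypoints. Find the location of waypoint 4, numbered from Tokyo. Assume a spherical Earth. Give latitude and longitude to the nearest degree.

From cos δ = sin φ₁ sin φ₂ + cos φ₁ cos φ₂ cos Δλ, the central angle is δ ≈ 0.835 rad (47.9°).
Interpolate at f = 4/5 with slerp weights a = sin((1−f)δ)/sin δ ≈ 0.224, b = sin(fδ)/sin δ ≈ 0.836.
p = a·p₁ + b·p₂ ≈ (-0.338, 0.929, 0.150); φ = arcsin(p_z) ≈ 8.62°, λ = atan2(p_y, p_x) ≈ 110.00°.

≈ 9°N, 110°E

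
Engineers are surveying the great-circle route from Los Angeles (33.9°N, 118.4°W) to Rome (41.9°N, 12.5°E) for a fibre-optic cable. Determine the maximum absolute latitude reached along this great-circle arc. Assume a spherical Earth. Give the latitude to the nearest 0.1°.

The great circle lies in the plane with unit normal n̂ = (p₁ × p₂)/|p₁ × p₂|.
Here n̂_z ≈ +0.467; the vertex latitude is φ_max = arccos|n̂_z| ≈ 62.1°.
Check via Clairaut: cos φ_max = |cos φ₁| · sin C = cos(33.9°)·sin(34.3°) ≈ 0.467, again giving ≈ 62.1°.

≈ 62.1°N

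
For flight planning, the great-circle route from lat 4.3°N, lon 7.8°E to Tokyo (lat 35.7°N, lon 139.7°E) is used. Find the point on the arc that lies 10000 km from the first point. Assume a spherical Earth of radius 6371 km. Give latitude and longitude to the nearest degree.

Write both endpoints as unit vectors p₁, p₂ with components (cos φ cos λ, cos φ sin λ, sin φ).
The central angle between the endpoints is δ = arccos(p₁·p₂) ≈ 2.091 rad (119.8°). The total great-circle distance is δ·R ≈ 2.091 × 6371 ≈ 13322 km, so the target fraction is f = 10000/13322 ≈ 0.751.
Interpolate at f ≈ 0.751 with slerp weights a = sin((1−f)δ)/sin δ ≈ 0.574, b = sin(fδ)/sin δ ≈ 1.152.
p = a·p₁ + b·p₂ ≈ (-0.147, 0.683, 0.716); φ = arcsin(p_z) ≈ 45.69°, λ = atan2(p_y, p_x) ≈ 102.12°.

≈ lat 46°N, lon 102°E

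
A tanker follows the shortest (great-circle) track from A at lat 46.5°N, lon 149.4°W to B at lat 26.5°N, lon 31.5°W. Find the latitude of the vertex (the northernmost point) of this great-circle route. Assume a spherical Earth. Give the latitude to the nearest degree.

≈ 57°N

The great circle lies in the plane with unit normal n̂ = (p₁ × p₂)/|p₁ × p₂|.
Here n̂_z ≈ +0.545; the vertex latitude is φ_max = arccos|n̂_z| ≈ 57.0°.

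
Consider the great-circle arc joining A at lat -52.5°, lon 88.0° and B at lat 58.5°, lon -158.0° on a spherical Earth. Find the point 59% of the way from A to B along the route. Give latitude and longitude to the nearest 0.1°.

Write both endpoints as unit vectors p₁, p₂ with components (cos φ cos λ, cos φ sin λ, sin φ).
The central angle between the endpoints is δ = arccos(p₁·p₂) ≈ 2.508 rad (143.7°).
Interpolate at f = 0.59 with slerp weights a = sin((1−f)δ)/sin δ ≈ 1.446, b = sin(fδ)/sin δ ≈ 1.682.
p = a·p₁ + b·p₂ ≈ (-0.784, 0.551, 0.287); φ = arcsin(p_z) ≈ 16.65°, λ = atan2(p_y, p_x) ≈ 144.92°.

≈ lat 16.7°, lon 144.9°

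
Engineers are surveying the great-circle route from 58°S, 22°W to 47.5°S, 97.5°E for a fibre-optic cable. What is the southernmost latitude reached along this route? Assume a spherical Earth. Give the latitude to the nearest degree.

≈ 70°S

The great circle lies in the plane with unit normal n̂ = (p₁ × p₂)/|p₁ × p₂|.
Here n̂_z ≈ +0.349; the vertex latitude is φ_max = arccos|n̂_z| ≈ 69.6°.
Check via Clairaut: cos φ_max = |cos φ₁| · sin C = cos(58.0°)·sin(138.8°) ≈ 0.349, again giving ≈ 69.6°.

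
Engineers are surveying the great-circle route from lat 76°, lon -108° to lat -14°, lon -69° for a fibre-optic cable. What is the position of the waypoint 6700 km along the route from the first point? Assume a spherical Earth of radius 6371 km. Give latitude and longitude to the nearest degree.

The haversine formula gives a central angle δ ≈ 1.623 rad (93.0°) between the endpoints. The total great-circle distance is δ·R ≈ 1.623 × 6371 ≈ 10341 km, so the target fraction is f = 6700/10341 ≈ 0.648.
Interpolate at f ≈ 0.648 with slerp weights a = sin((1−f)δ)/sin δ ≈ 0.542, b = sin(fδ)/sin δ ≈ 0.869.
p = a·p₁ + b·p₂ ≈ (0.262, -0.912, 0.315); φ = arcsin(p_z) ≈ 18.37°, λ = atan2(p_y, p_x) ≈ -73.98°.

≈ lat 18°, lon -74°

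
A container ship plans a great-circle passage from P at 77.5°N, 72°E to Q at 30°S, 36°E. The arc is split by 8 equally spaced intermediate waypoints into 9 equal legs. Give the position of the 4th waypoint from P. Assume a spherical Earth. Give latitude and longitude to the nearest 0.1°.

The haversine formula gives a central angle δ ≈ 1.914 rad (109.7°) between the endpoints.
Interpolate at f = 4/9 with slerp weights a = sin((1−f)δ)/sin δ ≈ 0.928, b = sin(fδ)/sin δ ≈ 0.798.
p = a·p₁ + b·p₂ ≈ (0.621, 0.597, 0.507); φ = arcsin(p_z) ≈ 30.46°, λ = atan2(p_y, p_x) ≈ 43.87°.

≈ 30.5°N, 43.9°E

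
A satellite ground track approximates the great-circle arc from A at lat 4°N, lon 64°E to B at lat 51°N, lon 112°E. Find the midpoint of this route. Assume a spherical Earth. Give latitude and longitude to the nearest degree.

Write both endpoints as unit vectors p₁, p₂ with components (cos φ cos λ, cos φ sin λ, sin φ).
The central angle between the endpoints is δ = arccos(p₁·p₂) ≈ 1.077 rad (61.7°).
Interpolate at f = 1/2 with slerp weights a = sin((1−f)δ)/sin δ ≈ 0.582, b = sin(fδ)/sin δ ≈ 0.582.
p = a·p₁ + b·p₂ ≈ (0.117, 0.862, 0.493); φ = arcsin(p_z) ≈ 29.55°, λ = atan2(p_y, p_x) ≈ 82.25°.

≈ lat 30°N, lon 82°E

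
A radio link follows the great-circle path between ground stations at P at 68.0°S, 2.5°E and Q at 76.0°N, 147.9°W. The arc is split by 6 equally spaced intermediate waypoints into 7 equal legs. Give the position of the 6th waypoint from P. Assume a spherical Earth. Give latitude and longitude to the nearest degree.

≈ 68°N, 65°W

Write both endpoints as unit vectors p₁, p₂ with components (cos φ cos λ, cos φ sin λ, sin φ).
The central angle between the endpoints is δ = arccos(p₁·p₂) ≈ 2.934 rad (168.1°).
Interpolate at f = 6/7 with slerp weights a = sin((1−f)δ)/sin δ ≈ 1.970, b = sin(fδ)/sin δ ≈ 2.841.
p = a·p₁ + b·p₂ ≈ (0.155, -0.333, 0.930); φ = arcsin(p_z) ≈ 68.44°, λ = atan2(p_y, p_x) ≈ -65.03°.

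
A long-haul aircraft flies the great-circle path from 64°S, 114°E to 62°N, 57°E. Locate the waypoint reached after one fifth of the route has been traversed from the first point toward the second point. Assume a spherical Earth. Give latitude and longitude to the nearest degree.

Convert each endpoint to a unit vector on the sphere (x = cos φ cos λ, y = cos φ sin λ, z = sin φ).
The central angle between the endpoints is δ = arccos(p₁·p₂) ≈ 2.321 rad (133.0°).
Interpolate at f = 1/5 with slerp weights a = sin((1−f)δ)/sin δ ≈ 1.311, b = sin(fδ)/sin δ ≈ 0.612.
p = a·p₁ + b·p₂ ≈ (-0.077, 0.766, -0.638); φ = arcsin(p_z) ≈ -39.67°, λ = atan2(p_y, p_x) ≈ 95.77°.

≈ 40°S, 96°E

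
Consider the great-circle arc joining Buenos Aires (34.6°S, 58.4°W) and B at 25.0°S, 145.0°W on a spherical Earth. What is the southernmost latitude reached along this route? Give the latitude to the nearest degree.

≈ 39°S

The great circle lies in the plane with unit normal n̂ = (p₁ × p₂)/|p₁ × p₂|.
Here n̂_z ≈ -0.777; the vertex latitude is φ_max = arccos|n̂_z| ≈ 39.0°.
Check via Clairaut: cos φ_max = |cos φ₁| · sin C = cos(34.6°)·sin(109.3°) ≈ 0.777, again giving ≈ 39.0°.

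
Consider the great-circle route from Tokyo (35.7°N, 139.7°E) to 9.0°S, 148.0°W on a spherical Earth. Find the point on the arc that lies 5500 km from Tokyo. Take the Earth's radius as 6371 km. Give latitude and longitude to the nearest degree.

Write both endpoints as unit vectors p₁, p₂ with components (cos φ cos λ, cos φ sin λ, sin φ).
The central angle between the endpoints is δ = arccos(p₁·p₂) ≈ 1.418 rad (81.2°). The total great-circle distance is δ·R ≈ 1.418 × 6371 ≈ 9032 km, so the target fraction is f = 5500/9032 ≈ 0.609.
Interpolate at f ≈ 0.609 with slerp weights a = sin((1−f)δ)/sin δ ≈ 0.533, b = sin(fδ)/sin δ ≈ 0.769.
p = a·p₁ + b·p₂ ≈ (-0.974, -0.123, 0.191); φ = arcsin(p_z) ≈ 10.98°, λ = atan2(p_y, p_x) ≈ -172.82°.

≈ 11°N, 173°W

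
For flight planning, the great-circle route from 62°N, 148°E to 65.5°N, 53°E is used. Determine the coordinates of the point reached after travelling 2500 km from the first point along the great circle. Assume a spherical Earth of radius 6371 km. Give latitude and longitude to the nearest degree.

The haversine formula gives a central angle δ ≈ 0.666 rad (38.1°) between the endpoints. The total great-circle distance is δ·R ≈ 0.666 × 6371 ≈ 4241 km, so the target fraction is f = 2500/4241 ≈ 0.589.
Interpolate at f ≈ 0.589 with slerp weights a = sin((1−f)δ)/sin δ ≈ 0.437, b = sin(fδ)/sin δ ≈ 0.619.
p = a·p₁ + b·p₂ ≈ (-0.019, 0.314, 0.949); φ = arcsin(p_z) ≈ 71.68°, λ = atan2(p_y, p_x) ≈ 93.55°.

≈ 72°N, 94°E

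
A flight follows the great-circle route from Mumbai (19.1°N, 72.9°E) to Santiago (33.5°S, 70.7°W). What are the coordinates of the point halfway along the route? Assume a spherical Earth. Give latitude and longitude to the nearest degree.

≈ 22°S, 12°E

Write both endpoints as unit vectors p₁, p₂ with components (cos φ cos λ, cos φ sin λ, sin φ).
The central angle between the endpoints is δ = arccos(p₁·p₂) ≈ 2.523 rad (144.6°).
Interpolate at f = 1/2 with slerp weights a = sin((1−f)δ)/sin δ ≈ 1.643, b = sin(fδ)/sin δ ≈ 1.643.
p = a·p₁ + b·p₂ ≈ (0.910, 0.191, -0.369); φ = arcsin(p_z) ≈ -21.67°, λ = atan2(p_y, p_x) ≈ 11.85°.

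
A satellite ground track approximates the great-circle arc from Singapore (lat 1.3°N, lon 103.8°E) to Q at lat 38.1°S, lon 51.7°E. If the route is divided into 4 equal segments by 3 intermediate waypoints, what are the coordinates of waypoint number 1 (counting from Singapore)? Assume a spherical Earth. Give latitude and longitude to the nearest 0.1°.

Write both endpoints as unit vectors p₁, p₂ with components (cos φ cos λ, cos φ sin λ, sin φ).
The central angle between the endpoints is δ = arccos(p₁·p₂) ≈ 1.082 rad (62.0°).
Interpolate at f = 1/4 with slerp weights a = sin((1−f)δ)/sin δ ≈ 0.822, b = sin(fδ)/sin δ ≈ 0.303.
p = a·p₁ + b·p₂ ≈ (-0.048, 0.985, -0.168); φ = arcsin(p_z) ≈ -9.68°, λ = atan2(p_y, p_x) ≈ 92.81°.

≈ lat 9.7°S, lon 92.8°E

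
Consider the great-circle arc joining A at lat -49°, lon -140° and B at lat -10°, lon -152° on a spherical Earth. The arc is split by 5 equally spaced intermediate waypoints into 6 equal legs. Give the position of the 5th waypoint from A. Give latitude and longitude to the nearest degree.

≈ lat -17°, lon -151°

The haversine formula gives a central angle δ ≈ 0.703 rad (40.3°) between the endpoints.
Interpolate at f = 5/6 with slerp weights a = sin((1−f)δ)/sin δ ≈ 0.181, b = sin(fδ)/sin δ ≈ 0.855.
p = a·p₁ + b·p₂ ≈ (-0.834, -0.472, -0.285); φ = arcsin(p_z) ≈ -16.56°, λ = atan2(p_y, p_x) ≈ -150.53°.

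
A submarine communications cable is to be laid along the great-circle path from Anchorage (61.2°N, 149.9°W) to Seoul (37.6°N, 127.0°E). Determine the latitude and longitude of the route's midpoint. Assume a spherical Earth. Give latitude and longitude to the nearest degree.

Convert each endpoint to a unit vector on the sphere (x = cos φ cos λ, y = cos φ sin λ, z = sin φ).
The central angle between the endpoints is δ = arccos(p₁·p₂) ≈ 0.951 rad (54.5°).
Interpolate at f = 1/2 with slerp weights a = sin((1−f)δ)/sin δ ≈ 0.562, b = sin(fδ)/sin δ ≈ 0.562.
p = a·p₁ + b·p₂ ≈ (-0.503, 0.220, 0.836); φ = arcsin(p_z) ≈ 56.73°, λ = atan2(p_y, p_x) ≈ 156.36°.

≈ 57°N, 156°E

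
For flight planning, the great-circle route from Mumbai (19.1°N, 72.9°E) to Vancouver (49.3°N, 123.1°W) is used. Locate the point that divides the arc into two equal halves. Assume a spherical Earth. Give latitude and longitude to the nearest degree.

≈ (71°N, 102°E)

Convert each endpoint to a unit vector on the sphere (x = cos φ cos λ, y = cos φ sin λ, z = sin φ).
The central angle between the endpoints is δ = arccos(p₁·p₂) ≈ 1.922 rad (110.1°).
Interpolate at f = 1/2 with slerp weights a = sin((1−f)δ)/sin δ ≈ 0.873, b = sin(fδ)/sin δ ≈ 0.873.
p = a·p₁ + b·p₂ ≈ (-0.068, 0.312, 0.948); φ = arcsin(p_z) ≈ 71.39°, λ = atan2(p_y, p_x) ≈ 102.37°.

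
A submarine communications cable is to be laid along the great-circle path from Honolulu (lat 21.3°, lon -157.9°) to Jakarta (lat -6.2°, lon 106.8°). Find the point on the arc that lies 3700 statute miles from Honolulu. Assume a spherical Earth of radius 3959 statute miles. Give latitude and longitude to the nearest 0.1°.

Convert each endpoint to a unit vector on the sphere (x = cos φ cos λ, y = cos φ sin λ, z = sin φ).
The central angle between the endpoints is δ = arccos(p₁·p₂) ≈ 1.696 rad (97.2°). The total great-circle distance is δ·R ≈ 1.696 × 3959 ≈ 6714 mi, so the target fraction is f = 3700/6714 ≈ 0.551.
Interpolate at f ≈ 0.551 with slerp weights a = sin((1−f)δ)/sin δ ≈ 0.695, b = sin(fδ)/sin δ ≈ 0.811.
p = a·p₁ + b·p₂ ≈ (-0.833, 0.528, 0.165); φ = arcsin(p_z) ≈ 9.50°, λ = atan2(p_y, p_x) ≈ 147.65°.

≈ lat 9.5°, lon 147.6°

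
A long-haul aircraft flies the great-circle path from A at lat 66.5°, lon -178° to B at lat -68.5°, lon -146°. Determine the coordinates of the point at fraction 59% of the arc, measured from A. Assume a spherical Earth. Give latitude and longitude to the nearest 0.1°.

≈ lat -13.3°, lon -161.3°

The haversine formula gives a central angle δ ≈ 2.388 rad (136.8°) between the endpoints.
Interpolate at f = 0.59 with slerp weights a = sin((1−f)δ)/sin δ ≈ 1.213, b = sin(fδ)/sin δ ≈ 1.443.
p = a·p₁ + b·p₂ ≈ (-0.922, -0.313, -0.230); φ = arcsin(p_z) ≈ -13.27°, λ = atan2(p_y, p_x) ≈ -161.27°.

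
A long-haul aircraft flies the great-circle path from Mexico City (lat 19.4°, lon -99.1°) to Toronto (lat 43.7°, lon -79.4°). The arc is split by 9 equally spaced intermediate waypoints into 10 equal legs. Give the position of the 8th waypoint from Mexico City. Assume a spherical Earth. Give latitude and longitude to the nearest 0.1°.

Write both endpoints as unit vectors p₁, p₂ with components (cos φ cos λ, cos φ sin λ, sin φ).
The central angle between the endpoints is δ = arccos(p₁·p₂) ≈ 0.513 rad (29.4°).
Interpolate at f = 8/10 with slerp weights a = sin((1−f)δ)/sin δ ≈ 0.209, b = sin(fδ)/sin δ ≈ 0.813.
p = a·p₁ + b·p₂ ≈ (0.077, -0.772, 0.631); φ = arcsin(p_z) ≈ 39.12°, λ = atan2(p_y, p_x) ≈ -84.31°.

≈ lat 39.1°, lon -84.3°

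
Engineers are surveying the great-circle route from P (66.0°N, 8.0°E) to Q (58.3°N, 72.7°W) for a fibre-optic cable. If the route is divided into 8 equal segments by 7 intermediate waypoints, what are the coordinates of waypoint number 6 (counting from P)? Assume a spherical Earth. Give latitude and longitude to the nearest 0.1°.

Convert each endpoint to a unit vector on the sphere (x = cos φ cos λ, y = cos φ sin λ, z = sin φ).
The central angle between the endpoints is δ = arccos(p₁·p₂) ≈ 0.624 rad (35.7°).
Interpolate at f = 6/8 with slerp weights a = sin((1−f)δ)/sin δ ≈ 0.266, b = sin(fδ)/sin δ ≈ 0.772.
p = a·p₁ + b·p₂ ≈ (0.228, -0.372, 0.900); φ = arcsin(p_z) ≈ 64.13°, λ = atan2(p_y, p_x) ≈ -58.54°.

≈ (64.1°N, 58.5°W)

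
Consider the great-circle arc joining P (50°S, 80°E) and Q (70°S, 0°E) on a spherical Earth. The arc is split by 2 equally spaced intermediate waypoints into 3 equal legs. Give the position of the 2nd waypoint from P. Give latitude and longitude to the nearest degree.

≈ (69°S, 39°E)

Write both endpoints as unit vectors p₁, p₂ with components (cos φ cos λ, cos φ sin λ, sin φ).
The central angle between the endpoints is δ = arccos(p₁·p₂) ≈ 0.711 rad (40.7°).
Interpolate at f = 2/3 with slerp weights a = sin((1−f)δ)/sin δ ≈ 0.360, b = sin(fδ)/sin δ ≈ 0.699.
p = a·p₁ + b·p₂ ≈ (0.279, 0.228, -0.933); φ = arcsin(p_z) ≈ -68.87°, λ = atan2(p_y, p_x) ≈ 39.19°.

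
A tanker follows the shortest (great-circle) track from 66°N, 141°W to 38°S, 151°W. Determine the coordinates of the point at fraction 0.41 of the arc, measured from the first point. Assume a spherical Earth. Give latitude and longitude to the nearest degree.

≈ 23°N, 147°W

Convert each endpoint to a unit vector on the sphere (x = cos φ cos λ, y = cos φ sin λ, z = sin φ).
The central angle between the endpoints is δ = arccos(p₁·p₂) ≈ 1.820 rad (104.3°).
Interpolate at f = 0.41 with slerp weights a = sin((1−f)δ)/sin δ ≈ 0.907, b = sin(fδ)/sin δ ≈ 0.701.
p = a·p₁ + b·p₂ ≈ (-0.770, -0.500, 0.397); φ = arcsin(p_z) ≈ 23.41°, λ = atan2(p_y, p_x) ≈ -147.00°.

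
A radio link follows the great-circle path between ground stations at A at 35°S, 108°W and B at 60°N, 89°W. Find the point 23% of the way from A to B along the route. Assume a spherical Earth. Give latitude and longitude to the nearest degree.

Convert each endpoint to a unit vector on the sphere (x = cos φ cos λ, y = cos φ sin λ, z = sin φ).
The central angle between the endpoints is δ = arccos(p₁·p₂) ≈ 1.680 rad (96.3°).
Interpolate at f = 0.23 with slerp weights a = sin((1−f)δ)/sin δ ≈ 0.968, b = sin(fδ)/sin δ ≈ 0.379.
p = a·p₁ + b·p₂ ≈ (-0.242, -0.944, -0.227); φ = arcsin(p_z) ≈ -13.10°, λ = atan2(p_y, p_x) ≈ -104.37°.

≈ 13°S, 104°W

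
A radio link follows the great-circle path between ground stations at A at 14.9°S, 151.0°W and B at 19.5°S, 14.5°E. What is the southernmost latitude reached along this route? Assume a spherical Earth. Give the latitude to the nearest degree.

The great circle lies in the plane with unit normal n̂ = (p₁ × p₂)/|p₁ × p₂|.
Here n̂_z ≈ +0.377; the vertex latitude is φ_max = arccos|n̂_z| ≈ 67.9°.
Check via Clairaut: cos φ_max = |cos φ₁| · sin C = cos(14.9°)·sin(157.0°) ≈ 0.377, again giving ≈ 67.9°.

≈ 68°S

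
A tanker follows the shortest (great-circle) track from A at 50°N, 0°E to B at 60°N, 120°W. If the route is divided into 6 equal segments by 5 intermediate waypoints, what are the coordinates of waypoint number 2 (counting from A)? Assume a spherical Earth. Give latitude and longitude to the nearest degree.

The haversine formula gives a central angle δ ≈ 1.044 rad (59.8°) between the endpoints.
Interpolate at f = 2/6 with slerp weights a = sin((1−f)δ)/sin δ ≈ 0.742, b = sin(fδ)/sin δ ≈ 0.395.
p = a·p₁ + b·p₂ ≈ (0.378, -0.171, 0.910); φ = arcsin(p_z) ≈ 65.48°, λ = atan2(p_y, p_x) ≈ -24.31°.

≈ 65°N, 24°W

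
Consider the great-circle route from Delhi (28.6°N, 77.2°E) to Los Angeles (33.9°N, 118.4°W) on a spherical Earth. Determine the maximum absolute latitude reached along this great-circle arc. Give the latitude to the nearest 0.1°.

≈ 77.4°N

The great circle lies in the plane with unit normal n̂ = (p₁ × p₂)/|p₁ × p₂|.
Here n̂_z ≈ +0.218; the vertex latitude is φ_max = arccos|n̂_z| ≈ 77.4°.
Check via Clairaut: cos φ_max = |cos φ₁| · sin C = cos(28.6°)·sin(14.4°) ≈ 0.218, again giving ≈ 77.4°.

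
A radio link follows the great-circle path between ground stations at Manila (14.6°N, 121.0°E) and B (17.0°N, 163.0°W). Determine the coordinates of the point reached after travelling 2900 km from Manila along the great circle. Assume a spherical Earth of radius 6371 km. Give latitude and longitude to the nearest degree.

Write both endpoints as unit vectors p₁, p₂ with components (cos φ cos λ, cos φ sin λ, sin φ).
The central angle between the endpoints is δ = arccos(p₁·p₂) ≈ 1.269 rad (72.7°). The total great-circle distance is δ·R ≈ 1.269 × 6371 ≈ 8083 km, so the target fraction is f = 2900/8083 ≈ 0.359.
Interpolate at f ≈ 0.359 with slerp weights a = sin((1−f)δ)/sin δ ≈ 0.761, b = sin(fδ)/sin δ ≈ 0.460.
p = a·p₁ + b·p₂ ≈ (-0.800, 0.503, 0.326); φ = arcsin(p_z) ≈ 19.06°, λ = atan2(p_y, p_x) ≈ 147.88°.

≈ (19°N, 148°E)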